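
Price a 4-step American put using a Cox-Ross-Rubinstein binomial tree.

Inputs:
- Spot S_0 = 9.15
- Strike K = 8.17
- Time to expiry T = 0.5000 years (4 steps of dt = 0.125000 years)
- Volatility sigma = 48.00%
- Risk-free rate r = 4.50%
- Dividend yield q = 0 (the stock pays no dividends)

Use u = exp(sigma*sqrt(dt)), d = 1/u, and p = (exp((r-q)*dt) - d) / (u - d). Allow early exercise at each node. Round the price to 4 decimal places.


Answer: Price = V(0,0) = 0.7160

Derivation:
dt = T/N = 0.125000
u = exp(sigma*sqrt(dt)) = 1.184956; d = 1/u = 0.843913
p = (exp((r-q)*dt) - d) / (u - d) = 0.474215
Discount per step: exp(-r*dt) = 0.994391
Stock lattice S(k, i) with i counting down-moves:
  k=0: S(0,0) = 9.1500
  k=1: S(1,0) = 10.8423; S(1,1) = 7.7218
  k=2: S(2,0) = 12.8477; S(2,1) = 9.1500; S(2,2) = 6.5165
  k=3: S(3,0) = 15.2240; S(3,1) = 10.8423; S(3,2) = 7.7218; S(3,3) = 5.4994
  k=4: S(4,0) = 18.0397; S(4,1) = 12.8477; S(4,2) = 9.1500; S(4,3) = 6.5165; S(4,4) = 4.6410
Terminal payoffs V(N, i) = max(K - S_T, 0):
  V(4,0) = 0.000000; V(4,1) = 0.000000; V(4,2) = 0.000000; V(4,3) = 1.653466; V(4,4) = 3.528993
Backward induction: V(k, i) = exp(-r*dt) * [p * V(k+1, i) + (1-p) * V(k+1, i+1)]; then take max(V_cont, immediate exercise) for American.
  V(3,0) = exp(-r*dt) * [p*0.000000 + (1-p)*0.000000] = 0.000000; exercise = 0.000000; V(3,0) = max -> 0.000000
  V(3,1) = exp(-r*dt) * [p*0.000000 + (1-p)*0.000000] = 0.000000; exercise = 0.000000; V(3,1) = max -> 0.000000
  V(3,2) = exp(-r*dt) * [p*0.000000 + (1-p)*1.653466] = 0.864491; exercise = 0.448194; V(3,2) = max -> 0.864491
  V(3,3) = exp(-r*dt) * [p*1.653466 + (1-p)*3.528993] = 2.624784; exercise = 2.670611; V(3,3) = max -> 2.670611
  V(2,0) = exp(-r*dt) * [p*0.000000 + (1-p)*0.000000] = 0.000000; exercise = 0.000000; V(2,0) = max -> 0.000000
  V(2,1) = exp(-r*dt) * [p*0.000000 + (1-p)*0.864491] = 0.451987; exercise = 0.000000; V(2,1) = max -> 0.451987
  V(2,2) = exp(-r*dt) * [p*0.864491 + (1-p)*2.670611] = 1.803946; exercise = 1.653466; V(2,2) = max -> 1.803946
  V(1,0) = exp(-r*dt) * [p*0.000000 + (1-p)*0.451987] = 0.236315; exercise = 0.000000; V(1,0) = max -> 0.236315
  V(1,1) = exp(-r*dt) * [p*0.451987 + (1-p)*1.803946] = 1.156304; exercise = 0.448194; V(1,1) = max -> 1.156304
  V(0,0) = exp(-r*dt) * [p*0.236315 + (1-p)*1.156304] = 0.715992; exercise = 0.000000; V(0,0) = max -> 0.715992


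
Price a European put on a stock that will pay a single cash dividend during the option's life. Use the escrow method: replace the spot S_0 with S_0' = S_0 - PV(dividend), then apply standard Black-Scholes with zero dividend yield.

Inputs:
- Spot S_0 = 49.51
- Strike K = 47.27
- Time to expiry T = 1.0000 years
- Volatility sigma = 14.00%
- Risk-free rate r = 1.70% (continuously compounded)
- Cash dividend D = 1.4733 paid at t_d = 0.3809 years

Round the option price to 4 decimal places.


PV(D) = D * exp(-r * t_d) = 1.4733 * 0.99354562 = 1.46379076
S_0' = S_0 - PV(D) = 49.5100 - 1.46379076 = 48.04620924
d1 = (ln(S_0'/K) + (r + sigma^2/2)*T) / (sigma*sqrt(T)) = 0.30776711
d2 = d1 - sigma*sqrt(T) = 0.16776711
exp(-rT) = 0.98314368
N(-d1) = 0.37912977; N(-d2) = 0.43338325
P = K * exp(-rT) * N(-d2) - S_0' * N(-d1) = 47.2700 * 0.98314368 * 0.43338325 - 48.04620924 * 0.37912977 = 1.9250

Answer: Price = 1.9250


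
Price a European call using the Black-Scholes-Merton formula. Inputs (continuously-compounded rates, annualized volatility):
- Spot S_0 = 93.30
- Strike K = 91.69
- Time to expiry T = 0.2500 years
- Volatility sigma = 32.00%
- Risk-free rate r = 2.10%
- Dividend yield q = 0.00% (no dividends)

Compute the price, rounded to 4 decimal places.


Answer: Price = 6.9862

Derivation:
d1 = (ln(S/K) + (r - q + 0.5*sigma^2) * T) / (sigma * sqrt(T)) = 0.22160491
d2 = d1 - sigma * sqrt(T) = 0.06160491
exp(-rT) = 0.99476376; exp(-qT) = 1.00000000
C = S_0 * exp(-qT) * N(d1) - K * exp(-rT) * N(d2)
N(d1) = 0.58768927; N(d2) = 0.52456127
C = 93.3000 * 1.00000000 * 0.58768927 - 91.6900 * 0.99476376 * 0.52456127 = 6.9862


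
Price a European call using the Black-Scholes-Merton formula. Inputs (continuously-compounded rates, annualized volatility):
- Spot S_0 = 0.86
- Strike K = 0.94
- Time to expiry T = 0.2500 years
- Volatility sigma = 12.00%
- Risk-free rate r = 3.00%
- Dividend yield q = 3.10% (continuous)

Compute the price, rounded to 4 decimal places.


Answer: Price = 0.0016

Derivation:
d1 = (ln(S/K) + (r - q + 0.5*sigma^2) * T) / (sigma * sqrt(T)) = -1.45662477
d2 = d1 - sigma * sqrt(T) = -1.51662477
exp(-rT) = 0.99252805; exp(-qT) = 0.99227995
C = S_0 * exp(-qT) * N(d1) - K * exp(-rT) * N(d2)
N(d1) = 0.07260999; N(d2) = 0.06468072
C = 0.8600 * 0.99227995 * 0.07260999 - 0.9400 * 0.99252805 * 0.06468072 = 0.0016


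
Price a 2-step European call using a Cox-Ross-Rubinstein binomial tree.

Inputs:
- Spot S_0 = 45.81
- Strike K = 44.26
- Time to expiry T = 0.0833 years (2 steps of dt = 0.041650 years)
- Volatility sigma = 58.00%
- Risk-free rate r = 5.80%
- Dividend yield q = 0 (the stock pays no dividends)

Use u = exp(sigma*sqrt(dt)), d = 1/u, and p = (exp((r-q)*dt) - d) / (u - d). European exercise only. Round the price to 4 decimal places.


Answer: Price = V(0,0) = 3.9395

Derivation:
dt = T/N = 0.041650
u = exp(sigma*sqrt(dt)) = 1.125659; d = 1/u = 0.888369
p = (exp((r-q)*dt) - d) / (u - d) = 0.480635
Discount per step: exp(-r*dt) = 0.997587
Stock lattice S(k, i) with i counting down-moves:
  k=0: S(0,0) = 45.8100
  k=1: S(1,0) = 51.5664; S(1,1) = 40.6962
  k=2: S(2,0) = 58.0462; S(2,1) = 45.8100; S(2,2) = 36.1532
Terminal payoffs V(N, i) = max(S_T - K, 0):
  V(2,0) = 13.786189; V(2,1) = 1.550000; V(2,2) = 0.000000
Backward induction: V(k, i) = exp(-r*dt) * [p * V(k+1, i) + (1-p) * V(k+1, i+1)].
  V(1,0) = exp(-r*dt) * [p*13.786189 + (1-p)*1.550000] = 7.413212
  V(1,1) = exp(-r*dt) * [p*1.550000 + (1-p)*0.000000] = 0.743187
  V(0,0) = exp(-r*dt) * [p*7.413212 + (1-p)*0.743187] = 3.939507


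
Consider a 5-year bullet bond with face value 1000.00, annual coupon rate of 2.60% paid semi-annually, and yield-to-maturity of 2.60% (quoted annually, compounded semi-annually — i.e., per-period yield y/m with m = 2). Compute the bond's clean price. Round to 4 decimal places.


Answer: Price = 1000.0000

Derivation:
Coupon per period c = face * coupon_rate / m = 13.000000
Periods per year m = 2; per-period yield y/m = 0.013000
Number of cashflows N = 10
Cashflows (t years, CF_t, discount factor 1/(1+y/m)^(m*t), PV):
  t = 0.5000: CF_t = 13.000000, DF = 0.987167, PV = 12.833169
  t = 1.0000: CF_t = 13.000000, DF = 0.974498, PV = 12.668479
  t = 1.5000: CF_t = 13.000000, DF = 0.961992, PV = 12.505902
  t = 2.0000: CF_t = 13.000000, DF = 0.949647, PV = 12.345412
  t = 2.5000: CF_t = 13.000000, DF = 0.937460, PV = 12.186981
  t = 3.0000: CF_t = 13.000000, DF = 0.925429, PV = 12.030583
  t = 3.5000: CF_t = 13.000000, DF = 0.913553, PV = 11.876193
  t = 4.0000: CF_t = 13.000000, DF = 0.901829, PV = 11.723783
  t = 4.5000: CF_t = 13.000000, DF = 0.890256, PV = 11.573330
  t = 5.0000: CF_t = 1013.000000, DF = 0.878831, PV = 890.256169
Price P = sum_t PV_t = 1000.000000


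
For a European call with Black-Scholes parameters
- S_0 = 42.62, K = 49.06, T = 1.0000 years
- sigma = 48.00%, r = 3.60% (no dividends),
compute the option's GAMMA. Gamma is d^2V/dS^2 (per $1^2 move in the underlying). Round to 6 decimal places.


d1 = 0.0218324747; d2 = -0.4581675253
phi(d1) = 0.3988472124; exp(-qT) = 1.0000000000; exp(-rT) = 0.9646402935
Gamma = exp(-qT) * phi(d1) / (S * sigma * sqrt(T)) = 1.0000000000 * 0.3988472124 / (42.6200 * 0.4800 * 1.0000000000) = 0.019496

Answer: Gamma = 0.019496


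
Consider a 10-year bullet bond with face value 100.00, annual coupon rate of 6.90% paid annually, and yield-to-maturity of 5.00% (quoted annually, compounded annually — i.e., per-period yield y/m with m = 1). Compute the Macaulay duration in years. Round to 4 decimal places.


Coupon per period c = face * coupon_rate / m = 6.900000
Periods per year m = 1; per-period yield y/m = 0.050000
Number of cashflows N = 10
Cashflows (t years, CF_t, discount factor 1/(1+y/m)^(m*t), PV):
  t = 1.0000: CF_t = 6.900000, DF = 0.952381, PV = 6.571429
  t = 2.0000: CF_t = 6.900000, DF = 0.907029, PV = 6.258503
  t = 3.0000: CF_t = 6.900000, DF = 0.863838, PV = 5.960479
  t = 4.0000: CF_t = 6.900000, DF = 0.822702, PV = 5.676647
  t = 5.0000: CF_t = 6.900000, DF = 0.783526, PV = 5.406331
  t = 6.0000: CF_t = 6.900000, DF = 0.746215, PV = 5.148886
  t = 7.0000: CF_t = 6.900000, DF = 0.710681, PV = 4.903701
  t = 8.0000: CF_t = 6.900000, DF = 0.676839, PV = 4.670192
  t = 9.0000: CF_t = 6.900000, DF = 0.644609, PV = 4.447802
  t = 10.0000: CF_t = 106.900000, DF = 0.613913, PV = 65.627327
Price P = sum_t PV_t = 114.671296
Macaulay numerator sum_t t * PV_t:
  t * PV_t at t = 1.0000: 6.571429
  t * PV_t at t = 2.0000: 12.517007
  t * PV_t at t = 3.0000: 17.881438
  t * PV_t at t = 4.0000: 22.706588
  t * PV_t at t = 5.0000: 27.031653
  t * PV_t at t = 6.0000: 30.893317
  t * PV_t at t = 7.0000: 34.325908
  t * PV_t at t = 8.0000: 37.361533
  t * PV_t at t = 9.0000: 40.030214
  t * PV_t at t = 10.0000: 656.273268
Macaulay duration D = (sum_t t * PV_t) / P = 885.592355 / 114.671296 = 7.722877

Answer: Macaulay duration = 7.7229 years


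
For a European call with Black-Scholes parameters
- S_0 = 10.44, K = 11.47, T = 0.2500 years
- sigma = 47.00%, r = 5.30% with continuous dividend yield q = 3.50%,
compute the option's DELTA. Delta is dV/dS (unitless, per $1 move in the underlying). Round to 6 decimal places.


Answer: Delta = 0.392542

Derivation:
d1 = -0.2637355263; d2 = -0.4987355263
phi(d1) = 0.3853062728; exp(-qT) = 0.9912881698; exp(-rT) = 0.9868373948
N(d1) = 0.3959918592
Delta = exp(-qT) * N(d1) = 0.9912881698 * 0.3959918592 = 0.392542


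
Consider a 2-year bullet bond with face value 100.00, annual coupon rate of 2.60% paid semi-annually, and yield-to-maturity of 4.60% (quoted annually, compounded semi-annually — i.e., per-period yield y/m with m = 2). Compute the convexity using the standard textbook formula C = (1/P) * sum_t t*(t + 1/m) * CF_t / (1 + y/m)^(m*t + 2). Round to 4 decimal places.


Answer: Convexity = 4.6536

Derivation:
Coupon per period c = face * coupon_rate / m = 1.300000
Periods per year m = 2; per-period yield y/m = 0.023000
Number of cashflows N = 4
Cashflows (t years, CF_t, discount factor 1/(1+y/m)^(m*t), PV):
  t = 0.5000: CF_t = 1.300000, DF = 0.977517, PV = 1.270772
  t = 1.0000: CF_t = 1.300000, DF = 0.955540, PV = 1.242202
  t = 1.5000: CF_t = 1.300000, DF = 0.934056, PV = 1.214273
  t = 2.0000: CF_t = 101.300000, DF = 0.913056, PV = 92.492584
Price P = sum_t PV_t = 96.219831
Convexity numerator sum_t t*(t + 1/m) * CF_t / (1+y/m)^(m*t + 2):
  t = 0.5000: term = 0.607137
  t = 1.0000: term = 1.780459
  t = 1.5000: term = 3.480859
  t = 2.0000: term = 441.901675
Convexity = (1/P) * sum = 447.770130 / 96.219831 = 4.653616


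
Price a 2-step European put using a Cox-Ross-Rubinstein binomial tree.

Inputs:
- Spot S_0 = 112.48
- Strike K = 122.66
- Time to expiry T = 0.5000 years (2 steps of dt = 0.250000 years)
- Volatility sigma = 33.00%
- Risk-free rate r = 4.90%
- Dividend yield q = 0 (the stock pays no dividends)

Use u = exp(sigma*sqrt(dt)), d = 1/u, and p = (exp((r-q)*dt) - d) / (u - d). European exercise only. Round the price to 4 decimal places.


dt = T/N = 0.250000
u = exp(sigma*sqrt(dt)) = 1.179393; d = 1/u = 0.847894
p = (exp((r-q)*dt) - d) / (u - d) = 0.496024
Discount per step: exp(-r*dt) = 0.987825
Stock lattice S(k, i) with i counting down-moves:
  k=0: S(0,0) = 112.4800
  k=1: S(1,0) = 132.6581; S(1,1) = 95.3711
  k=2: S(2,0) = 156.4561; S(2,1) = 112.4800; S(2,2) = 80.8645
Terminal payoffs V(N, i) = max(K - S_T, 0):
  V(2,0) = 0.000000; V(2,1) = 10.180000; V(2,2) = 41.795458
Backward induction: V(k, i) = exp(-r*dt) * [p * V(k+1, i) + (1-p) * V(k+1, i+1)].
  V(1,0) = exp(-r*dt) * [p*0.000000 + (1-p)*10.180000] = 5.068012
  V(1,1) = exp(-r*dt) * [p*10.180000 + (1-p)*41.795458] = 25.795497
  V(0,0) = exp(-r*dt) * [p*5.068012 + (1-p)*25.795497] = 15.325280

Answer: Price = V(0,0) = 15.3253


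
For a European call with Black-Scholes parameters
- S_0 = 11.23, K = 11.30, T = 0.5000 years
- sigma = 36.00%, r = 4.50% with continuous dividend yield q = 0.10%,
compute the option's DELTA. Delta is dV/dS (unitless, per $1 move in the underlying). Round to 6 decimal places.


Answer: Delta = 0.574781

Derivation:
d1 = 0.1892926544; d2 = -0.0652657869
phi(d1) = 0.3918585337; exp(-qT) = 0.9995001250; exp(-rT) = 0.9777512372
N(d1) = 0.5750682739
Delta = exp(-qT) * N(d1) = 0.9995001250 * 0.5750682739 = 0.574781


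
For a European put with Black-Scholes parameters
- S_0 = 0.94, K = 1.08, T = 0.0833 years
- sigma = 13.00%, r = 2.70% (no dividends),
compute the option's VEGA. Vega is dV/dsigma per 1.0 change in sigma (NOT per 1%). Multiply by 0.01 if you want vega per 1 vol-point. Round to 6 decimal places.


d1 = -3.6216021833; d2 = -3.6591224445
phi(d1) = 0.0005659868; exp(-qT) = 1.0000000000; exp(-rT) = 0.9977534273
Vega = S * exp(-qT) * phi(d1) * sqrt(T) = 0.9400 * 1.0000000000 * 0.0005659868 * 0.2886173938 = 0.000154

Answer: Vega = 0.000154


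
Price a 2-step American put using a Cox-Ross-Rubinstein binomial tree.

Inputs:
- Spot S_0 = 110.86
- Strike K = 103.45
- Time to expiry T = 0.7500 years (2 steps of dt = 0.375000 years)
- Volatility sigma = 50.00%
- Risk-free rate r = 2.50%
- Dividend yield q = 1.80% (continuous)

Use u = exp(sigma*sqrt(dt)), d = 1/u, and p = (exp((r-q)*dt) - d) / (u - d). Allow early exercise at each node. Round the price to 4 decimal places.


Answer: Price = V(0,0) = 13.9089

Derivation:
dt = T/N = 0.375000
u = exp(sigma*sqrt(dt)) = 1.358235; d = 1/u = 0.736250
p = (exp((r-q)*dt) - d) / (u - d) = 0.428272
Discount per step: exp(-r*dt) = 0.990669
Stock lattice S(k, i) with i counting down-moves:
  k=0: S(0,0) = 110.8600
  k=1: S(1,0) = 150.5740; S(1,1) = 81.6206
  k=2: S(2,0) = 204.5148; S(2,1) = 110.8600; S(2,2) = 60.0931
Terminal payoffs V(N, i) = max(K - S_T, 0):
  V(2,0) = 0.000000; V(2,1) = 0.000000; V(2,2) = 43.356859
Backward induction: V(k, i) = exp(-r*dt) * [p * V(k+1, i) + (1-p) * V(k+1, i+1)]; then take max(V_cont, immediate exercise) for American.
  V(1,0) = exp(-r*dt) * [p*0.000000 + (1-p)*0.000000] = 0.000000; exercise = 0.000000; V(1,0) = max -> 0.000000
  V(1,1) = exp(-r*dt) * [p*0.000000 + (1-p)*43.356859] = 24.557034; exercise = 21.829380; V(1,1) = max -> 24.557034
  V(0,0) = exp(-r*dt) * [p*0.000000 + (1-p)*24.557034] = 13.908939; exercise = 0.000000; V(0,0) = max -> 13.908939


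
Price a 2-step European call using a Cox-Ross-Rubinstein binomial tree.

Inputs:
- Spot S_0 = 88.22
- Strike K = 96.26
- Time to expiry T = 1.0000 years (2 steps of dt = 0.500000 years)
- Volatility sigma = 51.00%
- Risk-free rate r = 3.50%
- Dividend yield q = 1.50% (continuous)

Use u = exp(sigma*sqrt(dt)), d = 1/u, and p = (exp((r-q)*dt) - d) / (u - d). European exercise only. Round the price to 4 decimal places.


dt = T/N = 0.500000
u = exp(sigma*sqrt(dt)) = 1.434225; d = 1/u = 0.697241
p = (exp((r-q)*dt) - d) / (u - d) = 0.424445
Discount per step: exp(-r*dt) = 0.982652
Stock lattice S(k, i) with i counting down-moves:
  k=0: S(0,0) = 88.2200
  k=1: S(1,0) = 126.5273; S(1,1) = 61.5106
  k=2: S(2,0) = 181.4686; S(2,1) = 88.2200; S(2,2) = 42.8877
Terminal payoffs V(N, i) = max(S_T - K, 0):
  V(2,0) = 85.208596; V(2,1) = 0.000000; V(2,2) = 0.000000
Backward induction: V(k, i) = exp(-r*dt) * [p * V(k+1, i) + (1-p) * V(k+1, i+1)].
  V(1,0) = exp(-r*dt) * [p*85.208596 + (1-p)*0.000000] = 35.538982
  V(1,1) = exp(-r*dt) * [p*0.000000 + (1-p)*0.000000] = 0.000000
  V(0,0) = exp(-r*dt) * [p*35.538982 + (1-p)*0.000000] = 14.822674

Answer: Price = V(0,0) = 14.8227


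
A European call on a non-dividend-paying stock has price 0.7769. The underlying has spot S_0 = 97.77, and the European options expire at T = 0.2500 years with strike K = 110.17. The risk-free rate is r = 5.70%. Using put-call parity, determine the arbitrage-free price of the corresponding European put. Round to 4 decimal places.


Put-call parity: C - P = S_0 * exp(-qT) - K * exp(-rT).
S_0 * exp(-qT) = 97.7700 * 1.00000000 = 97.77000000
K * exp(-rT) = 110.1700 * 0.98585105 = 108.61121025
P = C - S*exp(-qT) + K*exp(-rT)
P = 0.7769 - 97.77000000 + 108.61121025 = 11.6181

Answer: Put price = 11.6181


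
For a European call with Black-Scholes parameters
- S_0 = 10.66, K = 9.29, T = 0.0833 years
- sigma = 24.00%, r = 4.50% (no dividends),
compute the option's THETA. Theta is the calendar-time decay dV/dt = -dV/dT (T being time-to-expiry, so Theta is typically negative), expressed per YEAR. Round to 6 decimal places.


Answer: Theta = -0.612666

Derivation:
d1 = 2.0746527092; d2 = 2.0053845347
phi(d1) = 0.0463733441; exp(-qT) = 1.0000000000; exp(-rT) = 0.9962585169
Theta = -S*exp(-qT)*phi(d1)*sigma/(2*sqrt(T)) - r*K*exp(-rT)*N(d2) + q*S*exp(-qT)*N(d1)
N(d1) = 0.9809906334; N(d2) = 0.9775390231; sqrt(T) = 0.2886173938
Term 1 = -10.6600 * 1.0000000000 * 0.0463733441 * 0.2400 / (2 * 0.2886173938) = -0.2055343269
Term 2 = -0.0450 * 9.2900 * 0.9962585169 * 0.9775390231 = -0.4071311934
Term 3 = 0 (no dividend yield, q = 0)
Theta = -0.2055343269 + (-0.4071311934) + (0.0000000000) = -0.612666


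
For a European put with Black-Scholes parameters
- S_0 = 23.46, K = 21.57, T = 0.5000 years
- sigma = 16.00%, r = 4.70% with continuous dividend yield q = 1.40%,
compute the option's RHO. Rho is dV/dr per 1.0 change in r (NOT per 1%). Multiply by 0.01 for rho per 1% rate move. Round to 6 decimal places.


d1 = 0.9448129482; d2 = 0.8316758632
phi(d1) = 0.2553106380; exp(-qT) = 0.9930244429; exp(-rT) = 0.9767739747
N(-d2) = 0.2027959641
Rho = -K*T*exp(-rT)*N(-d2) = -21.5700 * 0.5000 * 0.9767739747 * 0.2027959641 = -2.136356

Answer: Rho = -2.136356


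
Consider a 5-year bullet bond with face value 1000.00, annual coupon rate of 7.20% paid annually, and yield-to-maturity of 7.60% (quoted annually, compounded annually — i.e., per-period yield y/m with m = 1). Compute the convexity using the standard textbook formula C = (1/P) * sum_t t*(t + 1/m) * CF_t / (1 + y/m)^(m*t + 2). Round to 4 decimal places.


Coupon per period c = face * coupon_rate / m = 72.000000
Periods per year m = 1; per-period yield y/m = 0.076000
Number of cashflows N = 5
Cashflows (t years, CF_t, discount factor 1/(1+y/m)^(m*t), PV):
  t = 1.0000: CF_t = 72.000000, DF = 0.929368, PV = 66.914498
  t = 2.0000: CF_t = 72.000000, DF = 0.863725, PV = 62.188195
  t = 3.0000: CF_t = 72.000000, DF = 0.802718, PV = 57.795721
  t = 4.0000: CF_t = 72.000000, DF = 0.746021, PV = 53.713495
  t = 5.0000: CF_t = 1072.000000, DF = 0.693328, PV = 743.247451
Price P = sum_t PV_t = 983.859360
Convexity numerator sum_t t*(t + 1/m) * CF_t / (1+y/m)^(m*t + 2):
  t = 1.0000: term = 115.591441
  t = 2.0000: term = 322.280970
  t = 3.0000: term = 599.035259
  t = 4.0000: term = 927.873698
  t = 5.0000: term = 19258.840694
Convexity = (1/P) * sum = 21223.622062 / 983.859360 = 21.571805

Answer: Convexity = 21.5718


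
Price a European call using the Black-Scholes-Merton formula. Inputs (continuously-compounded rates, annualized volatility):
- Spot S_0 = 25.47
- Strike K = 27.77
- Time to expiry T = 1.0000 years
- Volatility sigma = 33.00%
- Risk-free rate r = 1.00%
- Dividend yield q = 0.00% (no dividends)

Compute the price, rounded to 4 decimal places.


d1 = (ln(S/K) + (r - q + 0.5*sigma^2) * T) / (sigma * sqrt(T)) = -0.06668186
d2 = d1 - sigma * sqrt(T) = -0.39668186
exp(-rT) = 0.99004983; exp(-qT) = 1.00000000
C = S_0 * exp(-qT) * N(d1) - K * exp(-rT) * N(d2)
N(d1) = 0.47341749; N(d2) = 0.34580104
C = 25.4700 * 1.00000000 * 0.47341749 - 27.7700 * 0.99004983 * 0.34580104 = 2.5506

Answer: Price = 2.5506


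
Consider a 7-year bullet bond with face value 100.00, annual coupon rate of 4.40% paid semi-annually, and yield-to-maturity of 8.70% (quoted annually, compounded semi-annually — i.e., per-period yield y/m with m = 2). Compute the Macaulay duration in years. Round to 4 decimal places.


Coupon per period c = face * coupon_rate / m = 2.200000
Periods per year m = 2; per-period yield y/m = 0.043500
Number of cashflows N = 14
Cashflows (t years, CF_t, discount factor 1/(1+y/m)^(m*t), PV):
  t = 0.5000: CF_t = 2.200000, DF = 0.958313, PV = 2.108289
  t = 1.0000: CF_t = 2.200000, DF = 0.918365, PV = 2.020402
  t = 1.5000: CF_t = 2.200000, DF = 0.880081, PV = 1.936178
  t = 2.0000: CF_t = 2.200000, DF = 0.843393, PV = 1.855465
  t = 2.5000: CF_t = 2.200000, DF = 0.808235, PV = 1.778117
  t = 3.0000: CF_t = 2.200000, DF = 0.774543, PV = 1.703994
  t = 3.5000: CF_t = 2.200000, DF = 0.742254, PV = 1.632960
  t = 4.0000: CF_t = 2.200000, DF = 0.711312, PV = 1.564887
  t = 4.5000: CF_t = 2.200000, DF = 0.681660, PV = 1.499652
  t = 5.0000: CF_t = 2.200000, DF = 0.653244, PV = 1.437137
  t = 5.5000: CF_t = 2.200000, DF = 0.626013, PV = 1.377228
  t = 6.0000: CF_t = 2.200000, DF = 0.599916, PV = 1.319816
  t = 6.5000: CF_t = 2.200000, DF = 0.574908, PV = 1.264797
  t = 7.0000: CF_t = 102.200000, DF = 0.550942, PV = 56.306243
Price P = sum_t PV_t = 77.805165
Macaulay numerator sum_t t * PV_t:
  t * PV_t at t = 0.5000: 1.054145
  t * PV_t at t = 1.0000: 2.020402
  t * PV_t at t = 1.5000: 2.904267
  t * PV_t at t = 2.0000: 3.710931
  t * PV_t at t = 2.5000: 4.445293
  t * PV_t at t = 3.0000: 5.111981
  t * PV_t at t = 3.5000: 5.715359
  t * PV_t at t = 4.0000: 6.259549
  t * PV_t at t = 4.5000: 6.748436
  t * PV_t at t = 5.0000: 7.185685
  t * PV_t at t = 5.5000: 7.574751
  t * PV_t at t = 6.0000: 7.918893
  t * PV_t at t = 6.5000: 8.221180
  t * PV_t at t = 7.0000: 394.143699
Macaulay duration D = (sum_t t * PV_t) / P = 463.014571 / 77.805165 = 5.950949

Answer: Macaulay duration = 5.9509 years


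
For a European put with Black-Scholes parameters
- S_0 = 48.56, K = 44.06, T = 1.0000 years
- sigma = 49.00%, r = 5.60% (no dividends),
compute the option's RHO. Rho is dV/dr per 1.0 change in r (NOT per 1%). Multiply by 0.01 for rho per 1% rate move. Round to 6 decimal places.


Answer: Rho = -19.705065

Derivation:
d1 = 0.5577506232; d2 = 0.0677506232
phi(d1) = 0.3414747941; exp(-qT) = 1.0000000000; exp(-rT) = 0.9455391359
N(-d2) = 0.4729920752
Rho = -K*T*exp(-rT)*N(-d2) = -44.0600 * 1.0000 * 0.9455391359 * 0.4729920752 = -19.705065


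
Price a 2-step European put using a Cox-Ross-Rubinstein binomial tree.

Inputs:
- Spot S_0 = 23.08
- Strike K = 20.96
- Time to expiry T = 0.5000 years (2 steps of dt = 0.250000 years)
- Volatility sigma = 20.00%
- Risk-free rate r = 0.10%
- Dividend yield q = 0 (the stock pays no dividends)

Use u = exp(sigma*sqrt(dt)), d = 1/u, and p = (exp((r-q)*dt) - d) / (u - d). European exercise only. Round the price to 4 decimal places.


dt = T/N = 0.250000
u = exp(sigma*sqrt(dt)) = 1.105171; d = 1/u = 0.904837
p = (exp((r-q)*dt) - d) / (u - d) = 0.476269
Discount per step: exp(-r*dt) = 0.999750
Stock lattice S(k, i) with i counting down-moves:
  k=0: S(0,0) = 23.0800
  k=1: S(1,0) = 25.5073; S(1,1) = 20.8836
  k=2: S(2,0) = 28.1900; S(2,1) = 23.0800; S(2,2) = 18.8963
Terminal payoffs V(N, i) = max(K - S_T, 0):
  V(2,0) = 0.000000; V(2,1) = 0.000000; V(2,2) = 2.063694
Backward induction: V(k, i) = exp(-r*dt) * [p * V(k+1, i) + (1-p) * V(k+1, i+1)].
  V(1,0) = exp(-r*dt) * [p*0.000000 + (1-p)*0.000000] = 0.000000
  V(1,1) = exp(-r*dt) * [p*0.000000 + (1-p)*2.063694] = 1.080551
  V(0,0) = exp(-r*dt) * [p*0.000000 + (1-p)*1.080551] = 0.565777

Answer: Price = V(0,0) = 0.5658


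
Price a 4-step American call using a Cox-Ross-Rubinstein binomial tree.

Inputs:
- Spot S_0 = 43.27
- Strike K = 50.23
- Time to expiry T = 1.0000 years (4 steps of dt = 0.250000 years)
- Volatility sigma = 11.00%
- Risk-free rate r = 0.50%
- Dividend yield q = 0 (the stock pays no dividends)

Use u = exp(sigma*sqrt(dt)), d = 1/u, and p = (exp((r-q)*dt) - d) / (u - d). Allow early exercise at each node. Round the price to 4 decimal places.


Answer: Price = V(0,0) = 0.2250

Derivation:
dt = T/N = 0.250000
u = exp(sigma*sqrt(dt)) = 1.056541; d = 1/u = 0.946485
p = (exp((r-q)*dt) - d) / (u - d) = 0.497618
Discount per step: exp(-r*dt) = 0.998751
Stock lattice S(k, i) with i counting down-moves:
  k=0: S(0,0) = 43.2700
  k=1: S(1,0) = 45.7165; S(1,1) = 40.9544
  k=2: S(2,0) = 48.3014; S(2,1) = 43.2700; S(2,2) = 38.7627
  k=3: S(3,0) = 51.0323; S(3,1) = 45.7165; S(3,2) = 40.9544; S(3,3) = 36.6884
  k=4: S(4,0) = 53.9177; S(4,1) = 48.3014; S(4,2) = 43.2700; S(4,3) = 38.7627; S(4,4) = 34.7250
Terminal payoffs V(N, i) = max(S_T - K, 0):
  V(4,0) = 3.687740; V(4,1) = 0.000000; V(4,2) = 0.000000; V(4,3) = 0.000000; V(4,4) = 0.000000
Backward induction: V(k, i) = exp(-r*dt) * [p * V(k+1, i) + (1-p) * V(k+1, i+1)]; then take max(V_cont, immediate exercise) for American.
  V(3,0) = exp(-r*dt) * [p*3.687740 + (1-p)*0.000000] = 1.832795; exercise = 0.802340; V(3,0) = max -> 1.832795
  V(3,1) = exp(-r*dt) * [p*0.000000 + (1-p)*0.000000] = 0.000000; exercise = 0.000000; V(3,1) = max -> 0.000000
  V(3,2) = exp(-r*dt) * [p*0.000000 + (1-p)*0.000000] = 0.000000; exercise = 0.000000; V(3,2) = max -> 0.000000
  V(3,3) = exp(-r*dt) * [p*0.000000 + (1-p)*0.000000] = 0.000000; exercise = 0.000000; V(3,3) = max -> 0.000000
  V(2,0) = exp(-r*dt) * [p*1.832795 + (1-p)*0.000000] = 0.910893; exercise = 0.000000; V(2,0) = max -> 0.910893
  V(2,1) = exp(-r*dt) * [p*0.000000 + (1-p)*0.000000] = 0.000000; exercise = 0.000000; V(2,1) = max -> 0.000000
  V(2,2) = exp(-r*dt) * [p*0.000000 + (1-p)*0.000000] = 0.000000; exercise = 0.000000; V(2,2) = max -> 0.000000
  V(1,0) = exp(-r*dt) * [p*0.910893 + (1-p)*0.000000] = 0.452711; exercise = 0.000000; V(1,0) = max -> 0.452711
  V(1,1) = exp(-r*dt) * [p*0.000000 + (1-p)*0.000000] = 0.000000; exercise = 0.000000; V(1,1) = max -> 0.000000
  V(0,0) = exp(-r*dt) * [p*0.452711 + (1-p)*0.000000] = 0.224996; exercise = 0.000000; V(0,0) = max -> 0.224996


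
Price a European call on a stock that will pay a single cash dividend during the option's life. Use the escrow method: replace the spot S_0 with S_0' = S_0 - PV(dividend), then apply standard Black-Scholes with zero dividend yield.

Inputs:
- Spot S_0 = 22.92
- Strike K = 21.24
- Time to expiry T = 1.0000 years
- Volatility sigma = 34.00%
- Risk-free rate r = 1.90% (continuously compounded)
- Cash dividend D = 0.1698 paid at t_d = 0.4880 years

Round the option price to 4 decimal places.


Answer: Price = 3.9945

Derivation:
PV(D) = D * exp(-r * t_d) = 0.1698 * 0.99077085 = 0.16823289
S_0' = S_0 - PV(D) = 22.9200 - 0.16823289 = 22.75176711
d1 = (ln(S_0'/K) + (r + sigma^2/2)*T) / (sigma*sqrt(T)) = 0.42810771
d2 = d1 - sigma*sqrt(T) = 0.08810771
exp(-rT) = 0.98117936
N(d1) = 0.66571365; N(d2) = 0.53510447
C = S_0' * N(d1) - K * exp(-rT) * N(d2) = 22.75176711 * 0.66571365 - 21.2400 * 0.98117936 * 0.53510447 = 3.9945


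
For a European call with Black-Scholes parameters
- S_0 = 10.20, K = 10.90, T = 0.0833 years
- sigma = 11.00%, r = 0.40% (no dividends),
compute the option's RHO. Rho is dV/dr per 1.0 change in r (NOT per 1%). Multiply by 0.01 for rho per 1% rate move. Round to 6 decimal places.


Answer: Rho = 0.016373

Derivation:
d1 = -2.0643216230; d2 = -2.0960695363
phi(d1) = 0.0473754833; exp(-qT) = 1.0000000000; exp(-rT) = 0.9996668555
N(d2) = 0.0180380115
Rho = K*T*exp(-rT)*N(d2) = 10.9000 * 0.0833 * 0.9996668555 * 0.0180380115 = 0.016373


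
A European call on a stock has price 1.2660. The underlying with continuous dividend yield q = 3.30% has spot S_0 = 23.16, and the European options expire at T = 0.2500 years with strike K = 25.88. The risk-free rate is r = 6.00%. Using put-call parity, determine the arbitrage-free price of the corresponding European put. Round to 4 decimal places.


Answer: Put price = 3.7910

Derivation:
Put-call parity: C - P = S_0 * exp(-qT) - K * exp(-rT).
S_0 * exp(-qT) = 23.1600 * 0.99178394 = 22.96971600
K * exp(-rT) = 25.8800 * 0.98511194 = 25.49469700
P = C - S*exp(-qT) + K*exp(-rT)
P = 1.2660 - 22.96971600 + 25.49469700 = 3.7910


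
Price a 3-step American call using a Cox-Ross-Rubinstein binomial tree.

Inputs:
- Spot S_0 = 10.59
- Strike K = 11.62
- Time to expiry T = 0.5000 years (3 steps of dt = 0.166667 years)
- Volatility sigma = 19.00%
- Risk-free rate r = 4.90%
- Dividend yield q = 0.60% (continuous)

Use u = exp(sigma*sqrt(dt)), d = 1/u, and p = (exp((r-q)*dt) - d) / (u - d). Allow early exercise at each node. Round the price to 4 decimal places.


Answer: Price = V(0,0) = 0.2491

Derivation:
dt = T/N = 0.166667
u = exp(sigma*sqrt(dt)) = 1.080655; d = 1/u = 0.925365
p = (exp((r-q)*dt) - d) / (u - d) = 0.526934
Discount per step: exp(-r*dt) = 0.991867
Stock lattice S(k, i) with i counting down-moves:
  k=0: S(0,0) = 10.5900
  k=1: S(1,0) = 11.4441; S(1,1) = 9.7996
  k=2: S(2,0) = 12.3672; S(2,1) = 10.5900; S(2,2) = 9.0682
  k=3: S(3,0) = 13.3646; S(3,1) = 11.4441; S(3,2) = 9.7996; S(3,3) = 8.3914
Terminal payoffs V(N, i) = max(S_T - K, 0):
  V(3,0) = 1.744630; V(3,1) = 0.000000; V(3,2) = 0.000000; V(3,3) = 0.000000
Backward induction: V(k, i) = exp(-r*dt) * [p * V(k+1, i) + (1-p) * V(k+1, i+1)]; then take max(V_cont, immediate exercise) for American.
  V(2,0) = exp(-r*dt) * [p*1.744630 + (1-p)*0.000000] = 0.911828; exercise = 0.747159; V(2,0) = max -> 0.911828
  V(2,1) = exp(-r*dt) * [p*0.000000 + (1-p)*0.000000] = 0.000000; exercise = 0.000000; V(2,1) = max -> 0.000000
  V(2,2) = exp(-r*dt) * [p*0.000000 + (1-p)*0.000000] = 0.000000; exercise = 0.000000; V(2,2) = max -> 0.000000
  V(1,0) = exp(-r*dt) * [p*0.911828 + (1-p)*0.000000] = 0.476565; exercise = 0.000000; V(1,0) = max -> 0.476565
  V(1,1) = exp(-r*dt) * [p*0.000000 + (1-p)*0.000000] = 0.000000; exercise = 0.000000; V(1,1) = max -> 0.000000
  V(0,0) = exp(-r*dt) * [p*0.476565 + (1-p)*0.000000] = 0.249076; exercise = 0.000000; V(0,0) = max -> 0.249076


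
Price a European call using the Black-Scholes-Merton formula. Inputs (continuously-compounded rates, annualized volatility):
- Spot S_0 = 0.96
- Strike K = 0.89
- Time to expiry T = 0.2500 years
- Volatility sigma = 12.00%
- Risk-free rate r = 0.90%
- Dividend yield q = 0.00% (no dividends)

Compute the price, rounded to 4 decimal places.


d1 = (ln(S/K) + (r - q + 0.5*sigma^2) * T) / (sigma * sqrt(T)) = 1.32936370
d2 = d1 - sigma * sqrt(T) = 1.26936370
exp(-rT) = 0.99775253; exp(-qT) = 1.00000000
C = S_0 * exp(-qT) * N(d1) - K * exp(-rT) * N(d2)
N(d1) = 0.90813600; N(d2) = 0.89784431
C = 0.9600 * 1.00000000 * 0.90813600 - 0.8900 * 0.99775253 * 0.89784431 = 0.0745

Answer: Price = 0.0745


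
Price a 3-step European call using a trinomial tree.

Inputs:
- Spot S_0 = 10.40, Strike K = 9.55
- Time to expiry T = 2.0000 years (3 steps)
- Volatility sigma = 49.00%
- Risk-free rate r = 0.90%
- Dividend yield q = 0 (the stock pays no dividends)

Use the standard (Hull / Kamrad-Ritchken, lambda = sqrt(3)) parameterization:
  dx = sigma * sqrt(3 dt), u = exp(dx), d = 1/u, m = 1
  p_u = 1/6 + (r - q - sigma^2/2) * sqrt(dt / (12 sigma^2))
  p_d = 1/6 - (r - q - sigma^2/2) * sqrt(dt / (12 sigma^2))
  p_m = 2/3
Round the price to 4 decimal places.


Answer: Price = V(0,0) = 3.0040

Derivation:
dt = T/N = 0.666667; dx = sigma*sqrt(3*dt) = 0.692965
u = exp(dx) = 1.999635; d = 1/u = 0.500091
p_u = 0.113249, p_m = 0.666667, p_d = 0.220084
Discount per step: exp(-r*dt) = 0.994018
Stock lattice S(k, j) with j the centered position index:
  k=0: S(0,+0) = 10.4000
  k=1: S(1,-1) = 5.2009; S(1,+0) = 10.4000; S(1,+1) = 20.7962
  k=2: S(2,-2) = 2.6009; S(2,-1) = 5.2009; S(2,+0) = 10.4000; S(2,+1) = 20.7962; S(2,+2) = 41.5848
  k=3: S(3,-3) = 1.3007; S(3,-2) = 2.6009; S(3,-1) = 5.2009; S(3,+0) = 10.4000; S(3,+1) = 20.7962; S(3,+2) = 41.5848; S(3,+3) = 83.1545
Terminal payoffs V(N, j) = max(S_T - K, 0):
  V(3,-3) = 0.000000; V(3,-2) = 0.000000; V(3,-1) = 0.000000; V(3,+0) = 0.850000; V(3,+1) = 11.246204; V(3,+2) = 32.034816; V(3,+3) = 73.604452
Backward induction: V(k, j) = exp(-r*dt) * [p_u * V(k+1, j+1) + p_m * V(k+1, j) + p_d * V(k+1, j-1)]
  V(2,-2) = exp(-r*dt) * [p_u*0.000000 + p_m*0.000000 + p_d*0.000000] = 0.000000
  V(2,-1) = exp(-r*dt) * [p_u*0.850000 + p_m*0.000000 + p_d*0.000000] = 0.095686
  V(2,+0) = exp(-r*dt) * [p_u*11.246204 + p_m*0.850000 + p_d*0.000000] = 1.829278
  V(2,+1) = exp(-r*dt) * [p_u*32.034816 + p_m*11.246204 + p_d*0.850000] = 11.244775
  V(2,+2) = exp(-r*dt) * [p_u*73.604452 + p_m*32.034816 + p_d*11.246204] = 31.974852
  V(1,-1) = exp(-r*dt) * [p_u*1.829278 + p_m*0.095686 + p_d*0.000000] = 0.269333
  V(1,+0) = exp(-r*dt) * [p_u*11.244775 + p_m*1.829278 + p_d*0.095686] = 2.498996
  V(1,+1) = exp(-r*dt) * [p_u*31.974852 + p_m*11.244775 + p_d*1.829278] = 11.451313
  V(0,+0) = exp(-r*dt) * [p_u*11.451313 + p_m*2.498996 + p_d*0.269333] = 3.004043


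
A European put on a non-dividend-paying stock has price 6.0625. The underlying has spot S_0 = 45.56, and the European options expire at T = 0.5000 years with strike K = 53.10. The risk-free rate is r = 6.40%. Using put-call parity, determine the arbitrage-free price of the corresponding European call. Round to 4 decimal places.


Answer: Call price = 0.1948

Derivation:
Put-call parity: C - P = S_0 * exp(-qT) - K * exp(-rT).
S_0 * exp(-qT) = 45.5600 * 1.00000000 = 45.56000000
K * exp(-rT) = 53.1000 * 0.96850658 = 51.42769951
C = P + S*exp(-qT) - K*exp(-rT)
C = 6.0625 + 45.56000000 - 51.42769951 = 0.1948


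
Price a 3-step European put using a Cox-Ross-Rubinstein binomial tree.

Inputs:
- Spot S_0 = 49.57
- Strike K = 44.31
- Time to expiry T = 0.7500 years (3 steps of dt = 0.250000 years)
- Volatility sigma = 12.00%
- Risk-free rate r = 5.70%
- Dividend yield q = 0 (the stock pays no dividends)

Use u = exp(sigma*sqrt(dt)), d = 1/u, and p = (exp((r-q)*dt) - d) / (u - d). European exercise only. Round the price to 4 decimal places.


dt = T/N = 0.250000
u = exp(sigma*sqrt(dt)) = 1.061837; d = 1/u = 0.941765
p = (exp((r-q)*dt) - d) / (u - d) = 0.604533
Discount per step: exp(-r*dt) = 0.985851
Stock lattice S(k, i) with i counting down-moves:
  k=0: S(0,0) = 49.5700
  k=1: S(1,0) = 52.6352; S(1,1) = 46.6833
  k=2: S(2,0) = 55.8900; S(2,1) = 49.5700; S(2,2) = 43.9646
  k=3: S(3,0) = 59.3461; S(3,1) = 52.6352; S(3,2) = 46.6833; S(3,3) = 41.4043
Terminal payoffs V(N, i) = max(K - S_T, 0):
  V(3,0) = 0.000000; V(3,1) = 0.000000; V(3,2) = 0.000000; V(3,3) = 2.905656
Backward induction: V(k, i) = exp(-r*dt) * [p * V(k+1, i) + (1-p) * V(k+1, i+1)].
  V(2,0) = exp(-r*dt) * [p*0.000000 + (1-p)*0.000000] = 0.000000
  V(2,1) = exp(-r*dt) * [p*0.000000 + (1-p)*0.000000] = 0.000000
  V(2,2) = exp(-r*dt) * [p*0.000000 + (1-p)*2.905656] = 1.132833
  V(1,0) = exp(-r*dt) * [p*0.000000 + (1-p)*0.000000] = 0.000000
  V(1,1) = exp(-r*dt) * [p*0.000000 + (1-p)*1.132833] = 0.441659
  V(0,0) = exp(-r*dt) * [p*0.000000 + (1-p)*0.441659] = 0.172190

Answer: Price = V(0,0) = 0.1722


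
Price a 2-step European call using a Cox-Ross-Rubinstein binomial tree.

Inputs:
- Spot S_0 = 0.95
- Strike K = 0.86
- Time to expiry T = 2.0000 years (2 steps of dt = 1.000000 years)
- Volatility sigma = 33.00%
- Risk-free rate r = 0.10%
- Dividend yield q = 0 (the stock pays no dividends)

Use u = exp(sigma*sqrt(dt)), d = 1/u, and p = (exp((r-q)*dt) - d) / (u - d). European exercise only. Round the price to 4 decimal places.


dt = T/N = 1.000000
u = exp(sigma*sqrt(dt)) = 1.390968; d = 1/u = 0.718924
p = (exp((r-q)*dt) - d) / (u - d) = 0.419729
Discount per step: exp(-r*dt) = 0.999000
Stock lattice S(k, i) with i counting down-moves:
  k=0: S(0,0) = 0.9500
  k=1: S(1,0) = 1.3214; S(1,1) = 0.6830
  k=2: S(2,0) = 1.8381; S(2,1) = 0.9500; S(2,2) = 0.4910
Terminal payoffs V(N, i) = max(S_T - K, 0):
  V(2,0) = 0.978053; V(2,1) = 0.090000; V(2,2) = 0.000000
Backward induction: V(k, i) = exp(-r*dt) * [p * V(k+1, i) + (1-p) * V(k+1, i+1)].
  V(1,0) = exp(-r*dt) * [p*0.978053 + (1-p)*0.090000] = 0.462279
  V(1,1) = exp(-r*dt) * [p*0.090000 + (1-p)*0.000000] = 0.037738
  V(0,0) = exp(-r*dt) * [p*0.462279 + (1-p)*0.037738] = 0.215715

Answer: Price = V(0,0) = 0.2157


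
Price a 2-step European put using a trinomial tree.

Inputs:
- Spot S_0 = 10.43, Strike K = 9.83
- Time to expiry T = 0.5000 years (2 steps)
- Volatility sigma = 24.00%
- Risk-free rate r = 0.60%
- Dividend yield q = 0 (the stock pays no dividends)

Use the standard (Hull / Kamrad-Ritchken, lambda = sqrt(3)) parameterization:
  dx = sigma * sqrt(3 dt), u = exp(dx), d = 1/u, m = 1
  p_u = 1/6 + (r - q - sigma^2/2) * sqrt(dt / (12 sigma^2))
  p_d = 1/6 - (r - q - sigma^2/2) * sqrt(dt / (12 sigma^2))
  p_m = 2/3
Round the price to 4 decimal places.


Answer: Price = V(0,0) = 0.4211

Derivation:
dt = T/N = 0.250000; dx = sigma*sqrt(3*dt) = 0.207846
u = exp(dx) = 1.231024; d = 1/u = 0.812332
p_u = 0.152955, p_m = 0.666667, p_d = 0.180379
Discount per step: exp(-r*dt) = 0.998501
Stock lattice S(k, j) with j the centered position index:
  k=0: S(0,+0) = 10.4300
  k=1: S(1,-1) = 8.4726; S(1,+0) = 10.4300; S(1,+1) = 12.8396
  k=2: S(2,-2) = 6.8826; S(2,-1) = 8.4726; S(2,+0) = 10.4300; S(2,+1) = 12.8396; S(2,+2) = 15.8058
Terminal payoffs V(N, j) = max(K - S_T, 0):
  V(2,-2) = 2.947417; V(2,-1) = 1.357377; V(2,+0) = 0.000000; V(2,+1) = 0.000000; V(2,+2) = 0.000000
Backward induction: V(k, j) = exp(-r*dt) * [p_u * V(k+1, j+1) + p_m * V(k+1, j) + p_d * V(k+1, j-1)]
  V(1,-1) = exp(-r*dt) * [p_u*0.000000 + p_m*1.357377 + p_d*2.947417] = 1.434416
  V(1,+0) = exp(-r*dt) * [p_u*0.000000 + p_m*0.000000 + p_d*1.357377] = 0.244475
  V(1,+1) = exp(-r*dt) * [p_u*0.000000 + p_m*0.000000 + p_d*0.000000] = 0.000000
  V(0,+0) = exp(-r*dt) * [p_u*0.000000 + p_m*0.244475 + p_d*1.434416] = 0.421089


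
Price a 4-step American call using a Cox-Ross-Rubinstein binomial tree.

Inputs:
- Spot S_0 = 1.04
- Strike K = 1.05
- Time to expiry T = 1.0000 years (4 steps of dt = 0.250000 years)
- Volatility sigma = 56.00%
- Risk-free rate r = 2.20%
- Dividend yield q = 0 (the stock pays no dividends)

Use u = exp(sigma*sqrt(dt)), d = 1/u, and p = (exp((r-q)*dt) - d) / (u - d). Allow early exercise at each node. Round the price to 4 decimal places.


Answer: Price = V(0,0) = 0.2225

Derivation:
dt = T/N = 0.250000
u = exp(sigma*sqrt(dt)) = 1.323130; d = 1/u = 0.755784
p = (exp((r-q)*dt) - d) / (u - d) = 0.440175
Discount per step: exp(-r*dt) = 0.994515
Stock lattice S(k, i) with i counting down-moves:
  k=0: S(0,0) = 1.0400
  k=1: S(1,0) = 1.3761; S(1,1) = 0.7860
  k=2: S(2,0) = 1.8207; S(2,1) = 1.0400; S(2,2) = 0.5941
  k=3: S(3,0) = 2.4090; S(3,1) = 1.3761; S(3,2) = 0.7860; S(3,3) = 0.4490
  k=4: S(4,0) = 3.1874; S(4,1) = 1.8207; S(4,2) = 1.0400; S(4,3) = 0.5941; S(4,4) = 0.3393
Terminal payoffs V(N, i) = max(S_T - K, 0):
  V(4,0) = 2.137448; V(4,1) = 0.770699; V(4,2) = 0.000000; V(4,3) = 0.000000; V(4,4) = 0.000000
Backward induction: V(k, i) = exp(-r*dt) * [p * V(k+1, i) + (1-p) * V(k+1, i+1)]; then take max(V_cont, immediate exercise) for American.
  V(3,0) = exp(-r*dt) * [p*2.137448 + (1-p)*0.770699] = 1.364781; exercise = 1.359022; V(3,0) = max -> 1.364781
  V(3,1) = exp(-r*dt) * [p*0.770699 + (1-p)*0.000000] = 0.337382; exercise = 0.326055; V(3,1) = max -> 0.337382
  V(3,2) = exp(-r*dt) * [p*0.000000 + (1-p)*0.000000] = 0.000000; exercise = 0.000000; V(3,2) = max -> 0.000000
  V(3,3) = exp(-r*dt) * [p*0.000000 + (1-p)*0.000000] = 0.000000; exercise = 0.000000; V(3,3) = max -> 0.000000
  V(2,0) = exp(-r*dt) * [p*1.364781 + (1-p)*0.337382] = 0.785286; exercise = 0.770699; V(2,0) = max -> 0.785286
  V(2,1) = exp(-r*dt) * [p*0.337382 + (1-p)*0.000000] = 0.147692; exercise = 0.000000; V(2,1) = max -> 0.147692
  V(2,2) = exp(-r*dt) * [p*0.000000 + (1-p)*0.000000] = 0.000000; exercise = 0.000000; V(2,2) = max -> 0.000000
  V(1,0) = exp(-r*dt) * [p*0.785286 + (1-p)*0.147692] = 0.425995; exercise = 0.326055; V(1,0) = max -> 0.425995
  V(1,1) = exp(-r*dt) * [p*0.147692 + (1-p)*0.000000] = 0.064654; exercise = 0.000000; V(1,1) = max -> 0.064654
  V(0,0) = exp(-r*dt) * [p*0.425995 + (1-p)*0.064654] = 0.222480; exercise = 0.000000; V(0,0) = max -> 0.222480


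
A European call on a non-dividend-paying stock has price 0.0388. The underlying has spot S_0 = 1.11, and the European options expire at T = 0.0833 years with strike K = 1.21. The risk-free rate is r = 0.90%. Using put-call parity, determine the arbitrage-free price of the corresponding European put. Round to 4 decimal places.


Answer: Put price = 0.1379

Derivation:
Put-call parity: C - P = S_0 * exp(-qT) - K * exp(-rT).
S_0 * exp(-qT) = 1.1100 * 1.00000000 = 1.11000000
K * exp(-rT) = 1.2100 * 0.99925058 = 1.20909320
P = C - S*exp(-qT) + K*exp(-rT)
P = 0.0388 - 1.11000000 + 1.20909320 = 0.1379
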